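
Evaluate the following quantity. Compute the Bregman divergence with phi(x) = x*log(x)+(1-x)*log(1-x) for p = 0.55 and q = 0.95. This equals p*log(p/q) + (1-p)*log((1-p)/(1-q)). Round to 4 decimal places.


Bregman divergence with negative entropy generator:
D = p*log(p/q) + (1-p)*log((1-p)/(1-q)).
p = 0.55, q = 0.95.
p*log(p/q) = 0.55*log(0.55/0.95) = -0.300599.
(1-p)*log((1-p)/(1-q)) = 0.45*log(0.45/0.05) = 0.988751.
D = -0.300599 + 0.988751 = 0.6882

0.6882


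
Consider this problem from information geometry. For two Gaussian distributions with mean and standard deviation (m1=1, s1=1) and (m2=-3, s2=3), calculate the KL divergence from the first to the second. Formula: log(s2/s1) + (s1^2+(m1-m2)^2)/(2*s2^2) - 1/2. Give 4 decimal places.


KL divergence between normal distributions:
KL = log(s2/s1) + (s1^2 + (m1-m2)^2)/(2*s2^2) - 1/2.
log(3/1) = 1.098612.
(1^2 + (1--3)^2)/(2*3^2) = (1 + 16)/18 = 0.944444.
KL = 1.098612 + 0.944444 - 0.5 = 1.5431

1.5431


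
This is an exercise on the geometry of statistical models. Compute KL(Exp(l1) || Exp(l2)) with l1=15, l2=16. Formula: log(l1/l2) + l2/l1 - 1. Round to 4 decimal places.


KL divergence for exponential family:
KL = log(l1/l2) + l2/l1 - 1.
log(15/16) = -0.064539.
16/15 = 1.066667.
KL = -0.064539 + 1.066667 - 1 = 0.0021

0.0021


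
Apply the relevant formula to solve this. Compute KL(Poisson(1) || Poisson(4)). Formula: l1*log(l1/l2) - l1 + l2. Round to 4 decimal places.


KL divergence for Poisson:
KL = l1*log(l1/l2) - l1 + l2.
l1 = 1, l2 = 4.
log(1/4) = -1.386294.
l1*log(l1/l2) = 1 * -1.386294 = -1.386294.
KL = -1.386294 - 1 + 4 = 1.6137

1.6137


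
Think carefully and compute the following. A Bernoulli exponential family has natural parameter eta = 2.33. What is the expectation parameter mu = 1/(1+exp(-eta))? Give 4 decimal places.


Dual coordinate (expectation parameter) for Bernoulli:
mu = 1/(1+exp(-eta)).
eta = 2.33.
exp(-eta) = exp(-2.33) = 0.097296.
mu = 1/(1+0.097296) = 0.9113

0.9113


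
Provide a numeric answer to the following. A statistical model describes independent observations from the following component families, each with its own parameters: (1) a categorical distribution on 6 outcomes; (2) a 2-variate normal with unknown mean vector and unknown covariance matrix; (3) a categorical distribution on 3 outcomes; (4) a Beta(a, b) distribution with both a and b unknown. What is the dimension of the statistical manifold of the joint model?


The dimension of a statistical manifold equals the number of free
(independent) real parameters of the model. For a product of independent
blocks the parameter counts add.
- categorical on 6 outcomes (probabilities sum to 1): 6-1 = 5.
- 2-variate normal: 2 (mean) + 2*3/2 = 3 (symmetric covariance) = 5.
- categorical on 3 outcomes (probabilities sum to 1): 3-1 = 2.
- Beta (a, b): 2.
Total = 5 + 5 + 2 + 2 = 14.
Dimension = 14

14


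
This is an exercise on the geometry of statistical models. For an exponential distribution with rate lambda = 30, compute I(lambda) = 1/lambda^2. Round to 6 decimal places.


Fisher information for exponential: I(lambda) = 1/lambda^2.
lambda = 30, lambda^2 = 900.
I = 1/900 = 0.001111

0.001111


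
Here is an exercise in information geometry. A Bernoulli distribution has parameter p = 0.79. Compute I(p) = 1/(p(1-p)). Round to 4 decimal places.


For Bernoulli(p), Fisher information is I(p) = 1/(p*(1-p)).
p = 0.79, 1-p = 0.21.
p*(1-p) = 0.1659.
I(p) = 1/0.1659 = 6.0277

6.0277


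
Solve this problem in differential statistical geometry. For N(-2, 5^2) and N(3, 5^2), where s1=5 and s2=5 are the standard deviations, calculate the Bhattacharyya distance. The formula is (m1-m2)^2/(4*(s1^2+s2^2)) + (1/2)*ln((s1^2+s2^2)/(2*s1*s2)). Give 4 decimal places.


Bhattacharyya distance between two Gaussians:
DB = (m1-m2)^2/(4*(s1^2+s2^2)) + (1/2)*ln((s1^2+s2^2)/(2*s1*s2)).
(m1-m2)^2 = (-5)^2 = 25.
s1^2+s2^2 = 25 + 25 = 50.
term1 = 25/200 = 0.125.
term2 = 0.5*ln(50/50.0) = 0.0.
DB = 0.125 + 0.0 = 0.1250

0.1250


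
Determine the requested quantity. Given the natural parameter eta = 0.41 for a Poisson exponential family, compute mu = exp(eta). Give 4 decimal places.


Expectation parameter for Poisson exponential family:
mu = exp(eta).
eta = 0.41.
mu = exp(0.41) = 1.5068

1.5068


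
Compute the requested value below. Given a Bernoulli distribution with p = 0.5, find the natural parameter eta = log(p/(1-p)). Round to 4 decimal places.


Natural parameter for Bernoulli: eta = log(p/(1-p)).
p = 0.5, 1-p = 0.5.
p/(1-p) = 1.0.
eta = log(1.0) = 0.0000

0.0000


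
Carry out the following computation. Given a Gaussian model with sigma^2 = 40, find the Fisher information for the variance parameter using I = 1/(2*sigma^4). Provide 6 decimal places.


Fisher information for variance: I(sigma^2) = 1/(2*sigma^4).
sigma^2 = 40, so sigma^4 = 1600.
I = 1/(2*1600) = 1/3200 = 0.000313

0.000313


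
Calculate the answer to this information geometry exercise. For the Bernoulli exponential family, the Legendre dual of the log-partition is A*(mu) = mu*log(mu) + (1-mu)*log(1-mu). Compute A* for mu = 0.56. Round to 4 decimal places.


Legendre transform for Bernoulli:
A*(mu) = mu*log(mu) + (1-mu)*log(1-mu).
mu = 0.56, 1-mu = 0.44.
mu*log(mu) = 0.56*log(0.56) = -0.324698.
(1-mu)*log(1-mu) = 0.44*log(0.44) = -0.361231.
A* = -0.324698 + -0.361231 = -0.6859

-0.6859


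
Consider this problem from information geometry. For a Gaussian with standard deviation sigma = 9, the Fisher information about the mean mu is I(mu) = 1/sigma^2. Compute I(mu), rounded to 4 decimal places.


The Fisher information for the mean of a normal distribution is I(mu) = 1/sigma^2.
sigma = 9, so sigma^2 = 81.
I(mu) = 1/81 = 0.0123

0.0123


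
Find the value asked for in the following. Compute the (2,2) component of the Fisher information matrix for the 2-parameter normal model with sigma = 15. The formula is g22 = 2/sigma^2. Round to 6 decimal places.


For the 2-parameter normal family, the Fisher metric has:
  g11 = 1/sigma^2, g22 = 2/sigma^2.
sigma = 15, sigma^2 = 225.
g22 = 0.008889

0.008889


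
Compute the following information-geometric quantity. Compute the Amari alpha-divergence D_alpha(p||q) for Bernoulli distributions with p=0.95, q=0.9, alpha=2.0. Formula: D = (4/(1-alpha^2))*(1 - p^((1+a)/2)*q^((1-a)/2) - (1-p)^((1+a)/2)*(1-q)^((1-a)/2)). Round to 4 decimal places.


Amari alpha-divergence:
D = (4/(1-alpha^2))*(1 - p^((1+a)/2)*q^((1-a)/2) - (1-p)^((1+a)/2)*(1-q)^((1-a)/2)).
alpha = 2.0, p = 0.95, q = 0.9.
e1 = (1+alpha)/2 = 1.5, e2 = (1-alpha)/2 = -0.5.
t1 = p^e1 * q^e2 = 0.95^1.5 * 0.9^-0.5 = 0.976032.
t2 = (1-p)^e1 * (1-q)^e2 = 0.05^1.5 * 0.1^-0.5 = 0.035355.
4/(1-alpha^2) = -1.333333.
D = -1.333333*(1 - 0.976032 - 0.035355) = 0.0152

0.0152


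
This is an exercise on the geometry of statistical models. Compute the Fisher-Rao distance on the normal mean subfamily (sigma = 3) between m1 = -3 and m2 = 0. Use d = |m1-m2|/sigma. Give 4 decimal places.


On the fixed-variance normal subfamily, geodesic distance = |m1-m2|/sigma.
|-3 - 0| = 3.
sigma = 3.
d = 3/3 = 1.0000

1.0000


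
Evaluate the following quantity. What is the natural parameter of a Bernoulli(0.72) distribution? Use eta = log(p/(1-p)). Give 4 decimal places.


Natural parameter for Bernoulli: eta = log(p/(1-p)).
p = 0.72, 1-p = 0.28.
p/(1-p) = 2.571429.
eta = log(2.571429) = 0.9445

0.9445


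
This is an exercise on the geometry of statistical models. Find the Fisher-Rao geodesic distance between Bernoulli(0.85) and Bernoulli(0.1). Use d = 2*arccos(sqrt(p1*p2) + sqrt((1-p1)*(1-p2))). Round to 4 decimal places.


Geodesic distance on Bernoulli manifold:
d(p1,p2) = 2*arccos(sqrt(p1*p2) + sqrt((1-p1)*(1-p2))).
sqrt(p1*p2) = sqrt(0.85*0.1) = 0.291548.
sqrt((1-p1)*(1-p2)) = sqrt(0.15*0.9) = 0.367423.
arg = 0.291548 + 0.367423 = 0.658971.
d = 2*arccos(0.658971) = 1.7027

1.7027


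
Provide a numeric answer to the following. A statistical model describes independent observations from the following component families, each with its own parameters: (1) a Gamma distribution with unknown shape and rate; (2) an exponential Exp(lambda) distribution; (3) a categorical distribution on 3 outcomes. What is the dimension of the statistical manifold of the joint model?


The dimension of a statistical manifold equals the number of free
(independent) real parameters of the model. For a product of independent
blocks the parameter counts add.
- Gamma (shape, rate): 2.
- exponential (lambda): 1.
- categorical on 3 outcomes (probabilities sum to 1): 3-1 = 2.
Total = 2 + 1 + 2 = 5.
Dimension = 5

5


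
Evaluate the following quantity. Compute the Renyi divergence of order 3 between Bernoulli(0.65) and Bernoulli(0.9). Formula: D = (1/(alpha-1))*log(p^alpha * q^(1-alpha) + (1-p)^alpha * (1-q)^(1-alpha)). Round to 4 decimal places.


Renyi divergence of order alpha between Bernoulli distributions:
D = (1/(alpha-1))*log(p^alpha * q^(1-alpha) + (1-p)^alpha * (1-q)^(1-alpha)).
alpha = 3, p = 0.65, q = 0.9.
p^alpha * q^(1-alpha) = 0.65^3 * 0.9^-2 = 0.339043.
(1-p)^alpha * (1-q)^(1-alpha) = 0.35^3 * 0.1^-2 = 4.2875.
sum = 0.339043 + 4.2875 = 4.626543.
D = (1/2)*log(4.626543) = 0.7659

0.7659


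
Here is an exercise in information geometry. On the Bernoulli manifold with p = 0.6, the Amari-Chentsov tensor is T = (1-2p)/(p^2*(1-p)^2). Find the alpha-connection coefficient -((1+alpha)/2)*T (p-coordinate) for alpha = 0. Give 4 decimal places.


Skewness (Amari-Chentsov) tensor: T = (1-2p)/(p^2*(1-p)^2).
p = 0.6, 1-2p = -0.2, p^2 = 0.36, (1-p)^2 = 0.16.
T = -0.2/(0.36 * 0.16) = -3.472222.
In the p-coordinate, Gamma^(alpha) = Gamma^(0) - (alpha/2)*T with Gamma^(0) = (1/2)*g'(p) = -T/2,
so Gamma^(alpha) = -((1+alpha)/2)*T.
alpha = 0, -(1+alpha)/2 = -0.5.
Gamma = -0.5 * -3.472222 = 1.7361

1.7361


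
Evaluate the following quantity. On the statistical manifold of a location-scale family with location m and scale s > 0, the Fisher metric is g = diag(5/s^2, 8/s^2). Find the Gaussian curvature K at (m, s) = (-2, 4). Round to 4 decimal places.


The metric has the form g = (A dm^2 + B ds^2)/s^2 with A = 5, B = 8.
Substitute u = sqrt(A/B)*m: g = B*(du^2 + ds^2)/s^2, i.e. B times the
Poincare upper half-plane metric, which has constant Gaussian curvature -1.
Scaling a 2D metric by a constant c divides the Gaussian curvature by c,
so K = -1/B = -1/(8) = -0.1250 everywhere (the point (m, s) = (-2, 4) is irrelevant:
the curvature is constant).
The requested Gaussian curvature is K = -0.1250.

-0.1250


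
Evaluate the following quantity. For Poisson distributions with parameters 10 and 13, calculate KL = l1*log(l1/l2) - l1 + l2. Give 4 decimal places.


KL divergence for Poisson:
KL = l1*log(l1/l2) - l1 + l2.
l1 = 10, l2 = 13.
log(10/13) = -0.262364.
l1*log(l1/l2) = 10 * -0.262364 = -2.623643.
KL = -2.623643 - 10 + 13 = 0.3764

0.3764


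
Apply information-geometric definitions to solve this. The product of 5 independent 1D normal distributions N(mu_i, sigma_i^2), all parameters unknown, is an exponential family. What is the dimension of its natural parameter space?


Exponential family dimension calculation:
Each univariate normal has two natural parameters (mu/sigma^2 and -1/(2 sigma^2)).
With 5 independent components, dim = 2 * 5 = 10.

10


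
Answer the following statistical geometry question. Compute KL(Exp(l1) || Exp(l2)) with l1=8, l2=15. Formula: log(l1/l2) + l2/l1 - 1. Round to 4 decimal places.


KL divergence for exponential family:
KL = log(l1/l2) + l2/l1 - 1.
log(8/15) = -0.628609.
15/8 = 1.875.
KL = -0.628609 + 1.875 - 1 = 0.2464

0.2464


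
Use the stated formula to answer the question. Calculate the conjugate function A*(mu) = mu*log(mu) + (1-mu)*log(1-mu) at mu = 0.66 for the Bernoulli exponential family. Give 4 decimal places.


Legendre transform for Bernoulli:
A*(mu) = mu*log(mu) + (1-mu)*log(1-mu).
mu = 0.66, 1-mu = 0.34.
mu*log(mu) = 0.66*log(0.66) = -0.27424.
(1-mu)*log(1-mu) = 0.34*log(0.34) = -0.366795.
A* = -0.27424 + -0.366795 = -0.6410

-0.6410


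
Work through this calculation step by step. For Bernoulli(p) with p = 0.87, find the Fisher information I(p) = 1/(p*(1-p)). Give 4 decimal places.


For Bernoulli(p), Fisher information is I(p) = 1/(p*(1-p)).
p = 0.87, 1-p = 0.13.
p*(1-p) = 0.1131.
I(p) = 1/0.1131 = 8.8417

8.8417


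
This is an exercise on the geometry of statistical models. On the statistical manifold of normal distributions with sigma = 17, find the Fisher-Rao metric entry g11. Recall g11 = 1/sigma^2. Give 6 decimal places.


For the 2-parameter normal family, the Fisher metric has:
  g11 = 1/sigma^2, g22 = 2/sigma^2.
sigma = 17, sigma^2 = 289.
g11 = 0.003460

0.003460


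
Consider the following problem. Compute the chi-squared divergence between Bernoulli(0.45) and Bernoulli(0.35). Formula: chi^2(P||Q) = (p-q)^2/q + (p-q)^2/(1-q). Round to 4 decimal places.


Chi-squared divergence between Bernoulli distributions:
chi^2 = (p-q)^2/q + (p-q)^2/(1-q).
p = 0.45, q = 0.35, p-q = 0.1.
(p-q)^2 = 0.01.
term1 = 0.01/0.35 = 0.028571.
term2 = 0.01/0.65 = 0.015385.
chi^2 = 0.028571 + 0.015385 = 0.0440

0.0440


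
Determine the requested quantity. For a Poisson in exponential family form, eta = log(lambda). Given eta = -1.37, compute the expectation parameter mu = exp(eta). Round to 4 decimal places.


Expectation parameter for Poisson exponential family:
mu = exp(eta).
eta = -1.37.
mu = exp(-1.37) = 0.2541

0.2541


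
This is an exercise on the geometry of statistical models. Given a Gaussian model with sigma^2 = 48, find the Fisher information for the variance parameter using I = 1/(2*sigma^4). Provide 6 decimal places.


Fisher information for variance: I(sigma^2) = 1/(2*sigma^4).
sigma^2 = 48, so sigma^4 = 2304.
I = 1/(2*2304) = 1/4608 = 0.000217

0.000217


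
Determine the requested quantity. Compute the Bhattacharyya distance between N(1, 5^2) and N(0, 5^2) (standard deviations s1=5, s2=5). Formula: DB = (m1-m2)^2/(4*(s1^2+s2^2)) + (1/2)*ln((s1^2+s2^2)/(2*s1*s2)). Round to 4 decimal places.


Bhattacharyya distance between two Gaussians:
DB = (m1-m2)^2/(4*(s1^2+s2^2)) + (1/2)*ln((s1^2+s2^2)/(2*s1*s2)).
(m1-m2)^2 = (1)^2 = 1.
s1^2+s2^2 = 25 + 25 = 50.
term1 = 1/200 = 0.005.
term2 = 0.5*ln(50/50.0) = 0.0.
DB = 0.005 + 0.0 = 0.0050

0.0050


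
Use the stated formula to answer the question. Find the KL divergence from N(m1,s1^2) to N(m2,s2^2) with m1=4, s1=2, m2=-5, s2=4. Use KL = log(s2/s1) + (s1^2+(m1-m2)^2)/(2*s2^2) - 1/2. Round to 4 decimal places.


KL divergence between normal distributions:
KL = log(s2/s1) + (s1^2 + (m1-m2)^2)/(2*s2^2) - 1/2.
log(4/2) = 0.693147.
(2^2 + (4--5)^2)/(2*4^2) = (4 + 81)/32 = 2.65625.
KL = 0.693147 + 2.65625 - 0.5 = 2.8494

2.8494


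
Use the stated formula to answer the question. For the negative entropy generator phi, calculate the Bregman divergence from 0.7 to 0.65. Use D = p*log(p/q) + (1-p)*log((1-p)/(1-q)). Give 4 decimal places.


Bregman divergence with negative entropy generator:
D = p*log(p/q) + (1-p)*log((1-p)/(1-q)).
p = 0.7, q = 0.65.
p*log(p/q) = 0.7*log(0.7/0.65) = 0.051876.
(1-p)*log((1-p)/(1-q)) = 0.3*log(0.3/0.35) = -0.046245.
D = 0.051876 + -0.046245 = 0.0056

0.0056


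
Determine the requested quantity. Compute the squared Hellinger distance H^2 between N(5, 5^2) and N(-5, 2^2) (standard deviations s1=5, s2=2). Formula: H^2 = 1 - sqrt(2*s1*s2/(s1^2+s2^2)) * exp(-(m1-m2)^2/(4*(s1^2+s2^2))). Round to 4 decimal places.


Squared Hellinger distance for Gaussians:
H^2 = 1 - sqrt(2*s1*s2/(s1^2+s2^2)) * exp(-(m1-m2)^2/(4*(s1^2+s2^2))).
s1^2 = 25, s2^2 = 4, s1^2+s2^2 = 29.
sqrt(2*5*2/(29)) = 0.830455.
(m1-m2)^2 = (10)^2 = 100.
exp(-100/(4*29)) = exp(-0.862069) = 0.422287.
H^2 = 1 - 0.830455*0.422287 = 0.6493

0.6493


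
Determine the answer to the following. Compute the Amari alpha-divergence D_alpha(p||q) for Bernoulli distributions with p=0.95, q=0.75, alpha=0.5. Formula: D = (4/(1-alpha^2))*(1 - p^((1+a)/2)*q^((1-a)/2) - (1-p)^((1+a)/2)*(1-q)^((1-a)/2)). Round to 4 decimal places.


Amari alpha-divergence:
D = (4/(1-alpha^2))*(1 - p^((1+a)/2)*q^((1-a)/2) - (1-p)^((1+a)/2)*(1-q)^((1-a)/2)).
alpha = 0.5, p = 0.95, q = 0.75.
e1 = (1+alpha)/2 = 0.75, e2 = (1-alpha)/2 = 0.25.
t1 = p^e1 * q^e2 = 0.95^0.75 * 0.75^0.25 = 0.895484.
t2 = (1-p)^e1 * (1-q)^e2 = 0.05^0.75 * 0.25^0.25 = 0.074767.
4/(1-alpha^2) = 5.333333.
D = 5.333333*(1 - 0.895484 - 0.074767) = 0.1587

0.1587


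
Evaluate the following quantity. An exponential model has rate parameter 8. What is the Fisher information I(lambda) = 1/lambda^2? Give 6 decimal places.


Fisher information for exponential: I(lambda) = 1/lambda^2.
lambda = 8, lambda^2 = 64.
I = 1/64 = 0.015625

0.015625


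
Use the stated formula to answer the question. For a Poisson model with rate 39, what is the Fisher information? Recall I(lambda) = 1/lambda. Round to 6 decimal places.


Fisher information for Poisson: I(lambda) = 1/lambda.
lambda = 39.
I(lambda) = 1/39 = 0.025641

0.025641


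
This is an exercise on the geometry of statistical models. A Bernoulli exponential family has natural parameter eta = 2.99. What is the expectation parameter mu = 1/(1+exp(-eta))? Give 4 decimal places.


Dual coordinate (expectation parameter) for Bernoulli:
mu = 1/(1+exp(-eta)).
eta = 2.99.
exp(-eta) = exp(-2.99) = 0.050287.
mu = 1/(1+0.050287) = 0.9521

0.9521


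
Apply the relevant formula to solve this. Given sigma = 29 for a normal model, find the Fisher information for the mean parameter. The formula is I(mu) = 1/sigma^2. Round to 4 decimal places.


The Fisher information for the mean of a normal distribution is I(mu) = 1/sigma^2.
sigma = 29, so sigma^2 = 841.
I(mu) = 1/841 = 0.0012

0.0012


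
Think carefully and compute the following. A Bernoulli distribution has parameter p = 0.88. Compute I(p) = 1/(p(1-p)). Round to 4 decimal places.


For Bernoulli(p), Fisher information is I(p) = 1/(p*(1-p)).
p = 0.88, 1-p = 0.12.
p*(1-p) = 0.1056.
I(p) = 1/0.1056 = 9.4697

9.4697


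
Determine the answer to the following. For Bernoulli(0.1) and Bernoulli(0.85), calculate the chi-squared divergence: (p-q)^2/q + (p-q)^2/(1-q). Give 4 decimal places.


Chi-squared divergence between Bernoulli distributions:
chi^2 = (p-q)^2/q + (p-q)^2/(1-q).
p = 0.1, q = 0.85, p-q = -0.75.
(p-q)^2 = 0.5625.
term1 = 0.5625/0.85 = 0.661765.
term2 = 0.5625/0.15 = 3.75.
chi^2 = 0.661765 + 3.75 = 4.4118

4.4118


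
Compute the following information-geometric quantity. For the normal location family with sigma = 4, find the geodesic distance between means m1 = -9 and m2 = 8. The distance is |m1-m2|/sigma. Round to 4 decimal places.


On the fixed-variance normal subfamily, geodesic distance = |m1-m2|/sigma.
|-9 - 8| = 17.
sigma = 4.
d = 17/4 = 4.2500

4.2500


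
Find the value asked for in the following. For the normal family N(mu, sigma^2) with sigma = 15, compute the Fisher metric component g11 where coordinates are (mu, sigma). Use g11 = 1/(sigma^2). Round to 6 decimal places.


For the 2-parameter normal family, the Fisher metric has:
  g11 = 1/sigma^2, g22 = 2/sigma^2.
sigma = 15, sigma^2 = 225.
g11 = 0.004444

0.004444


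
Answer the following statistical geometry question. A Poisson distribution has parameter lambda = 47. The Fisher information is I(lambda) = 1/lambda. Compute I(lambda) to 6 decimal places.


Fisher information for Poisson: I(lambda) = 1/lambda.
lambda = 47.
I(lambda) = 1/47 = 0.021277

0.021277


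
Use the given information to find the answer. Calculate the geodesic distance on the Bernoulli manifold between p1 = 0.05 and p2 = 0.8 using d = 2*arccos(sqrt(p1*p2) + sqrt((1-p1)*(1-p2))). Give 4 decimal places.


Geodesic distance on Bernoulli manifold:
d(p1,p2) = 2*arccos(sqrt(p1*p2) + sqrt((1-p1)*(1-p2))).
sqrt(p1*p2) = sqrt(0.05*0.8) = 0.2.
sqrt((1-p1)*(1-p2)) = sqrt(0.95*0.2) = 0.43589.
arg = 0.2 + 0.43589 = 0.63589.
d = 2*arccos(0.63589) = 1.7633

1.7633


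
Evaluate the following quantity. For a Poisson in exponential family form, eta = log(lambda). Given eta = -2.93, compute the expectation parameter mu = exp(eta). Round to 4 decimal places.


Expectation parameter for Poisson exponential family:
mu = exp(eta).
eta = -2.93.
mu = exp(-2.93) = 0.0534

0.0534


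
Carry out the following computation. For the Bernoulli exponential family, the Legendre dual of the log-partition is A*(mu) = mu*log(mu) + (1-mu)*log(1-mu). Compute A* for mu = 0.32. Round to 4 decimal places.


Legendre transform for Bernoulli:
A*(mu) = mu*log(mu) + (1-mu)*log(1-mu).
mu = 0.32, 1-mu = 0.68.
mu*log(mu) = 0.32*log(0.32) = -0.364619.
(1-mu)*log(1-mu) = 0.68*log(0.68) = -0.26225.
A* = -0.364619 + -0.26225 = -0.6269

-0.6269


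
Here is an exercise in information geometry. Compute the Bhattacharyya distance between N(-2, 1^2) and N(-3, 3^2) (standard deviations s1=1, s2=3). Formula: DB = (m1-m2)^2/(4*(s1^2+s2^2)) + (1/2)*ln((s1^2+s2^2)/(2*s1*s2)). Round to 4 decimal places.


Bhattacharyya distance between two Gaussians:
DB = (m1-m2)^2/(4*(s1^2+s2^2)) + (1/2)*ln((s1^2+s2^2)/(2*s1*s2)).
(m1-m2)^2 = (1)^2 = 1.
s1^2+s2^2 = 1 + 9 = 10.
term1 = 1/40 = 0.025.
term2 = 0.5*ln(10/6.0) = 0.255413.
DB = 0.025 + 0.255413 = 0.2804

0.2804


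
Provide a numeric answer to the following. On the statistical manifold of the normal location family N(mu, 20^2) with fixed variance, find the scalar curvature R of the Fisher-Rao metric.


This family has a single free parameter, so its statistical manifold
is 1-dimensional. The Riemann curvature tensor of any 1-dimensional
Riemannian manifold vanishes identically, so R = 0.

0


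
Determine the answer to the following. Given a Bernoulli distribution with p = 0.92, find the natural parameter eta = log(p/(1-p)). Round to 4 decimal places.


Natural parameter for Bernoulli: eta = log(p/(1-p)).
p = 0.92, 1-p = 0.08.
p/(1-p) = 11.5.
eta = log(11.5) = 2.4423

2.4423


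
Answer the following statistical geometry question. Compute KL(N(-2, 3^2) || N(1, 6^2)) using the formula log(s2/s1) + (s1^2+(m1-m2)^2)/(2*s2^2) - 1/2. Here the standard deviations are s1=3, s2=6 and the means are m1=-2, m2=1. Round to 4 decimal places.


KL divergence between normal distributions:
KL = log(s2/s1) + (s1^2 + (m1-m2)^2)/(2*s2^2) - 1/2.
log(6/3) = 0.693147.
(3^2 + (-2-1)^2)/(2*6^2) = (9 + 9)/72 = 0.25.
KL = 0.693147 + 0.25 - 0.5 = 0.4431

0.4431


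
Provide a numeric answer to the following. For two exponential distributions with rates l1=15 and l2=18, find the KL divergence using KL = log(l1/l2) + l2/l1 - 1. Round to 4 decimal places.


KL divergence for exponential family:
KL = log(l1/l2) + l2/l1 - 1.
log(15/18) = -0.182322.
18/15 = 1.2.
KL = -0.182322 + 1.2 - 1 = 0.0177

0.0177


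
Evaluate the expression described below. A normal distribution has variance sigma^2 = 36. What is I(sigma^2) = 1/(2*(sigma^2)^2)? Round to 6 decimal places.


Fisher information for variance: I(sigma^2) = 1/(2*sigma^4).
sigma^2 = 36, so sigma^4 = 1296.
I = 1/(2*1296) = 1/2592 = 0.000386

0.000386


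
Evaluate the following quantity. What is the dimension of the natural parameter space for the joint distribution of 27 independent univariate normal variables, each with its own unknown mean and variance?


Exponential family dimension calculation:
Each univariate normal has two natural parameters (mu/sigma^2 and -1/(2 sigma^2)).
With 27 independent components, dim = 2 * 27 = 54.

54


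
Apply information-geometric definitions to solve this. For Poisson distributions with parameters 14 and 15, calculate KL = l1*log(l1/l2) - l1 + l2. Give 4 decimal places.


KL divergence for Poisson:
KL = l1*log(l1/l2) - l1 + l2.
l1 = 14, l2 = 15.
log(14/15) = -0.068993.
l1*log(l1/l2) = 14 * -0.068993 = -0.9659.
KL = -0.9659 - 14 + 15 = 0.0341

0.0341


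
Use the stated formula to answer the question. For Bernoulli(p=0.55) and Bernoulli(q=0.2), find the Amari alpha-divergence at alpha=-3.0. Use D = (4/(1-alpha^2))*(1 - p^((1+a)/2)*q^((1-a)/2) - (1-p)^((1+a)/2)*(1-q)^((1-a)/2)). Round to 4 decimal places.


Amari alpha-divergence:
D = (4/(1-alpha^2))*(1 - p^((1+a)/2)*q^((1-a)/2) - (1-p)^((1+a)/2)*(1-q)^((1-a)/2)).
alpha = -3.0, p = 0.55, q = 0.2.
e1 = (1+alpha)/2 = -1.0, e2 = (1-alpha)/2 = 2.0.
t1 = p^e1 * q^e2 = 0.55^-1.0 * 0.2^2.0 = 0.072727.
t2 = (1-p)^e1 * (1-q)^e2 = 0.45^-1.0 * 0.8^2.0 = 1.422222.
4/(1-alpha^2) = -0.5.
D = -0.5*(1 - 0.072727 - 1.422222) = 0.2475

0.2475


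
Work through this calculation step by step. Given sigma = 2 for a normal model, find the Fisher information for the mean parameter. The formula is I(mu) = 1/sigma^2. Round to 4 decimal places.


The Fisher information for the mean of a normal distribution is I(mu) = 1/sigma^2.
sigma = 2, so sigma^2 = 4.
I(mu) = 1/4 = 0.2500

0.2500


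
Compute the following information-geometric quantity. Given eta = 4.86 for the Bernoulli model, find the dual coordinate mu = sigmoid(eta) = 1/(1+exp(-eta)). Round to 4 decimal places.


Dual coordinate (expectation parameter) for Bernoulli:
mu = 1/(1+exp(-eta)).
eta = 4.86.
exp(-eta) = exp(-4.86) = 0.00775.
mu = 1/(1+0.00775) = 0.9923

0.9923


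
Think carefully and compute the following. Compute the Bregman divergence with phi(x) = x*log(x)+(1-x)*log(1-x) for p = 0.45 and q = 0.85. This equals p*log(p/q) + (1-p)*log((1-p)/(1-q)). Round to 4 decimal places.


Bregman divergence with negative entropy generator:
D = p*log(p/q) + (1-p)*log((1-p)/(1-q)).
p = 0.45, q = 0.85.
p*log(p/q) = 0.45*log(0.45/0.85) = -0.286195.
(1-p)*log((1-p)/(1-q)) = 0.55*log(0.55/0.15) = 0.714606.
D = -0.286195 + 0.714606 = 0.4284

0.4284


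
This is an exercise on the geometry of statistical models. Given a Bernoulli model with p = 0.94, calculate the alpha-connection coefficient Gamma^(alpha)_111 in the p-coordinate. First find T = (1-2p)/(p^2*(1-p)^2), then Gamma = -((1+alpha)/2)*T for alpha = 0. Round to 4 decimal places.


Skewness (Amari-Chentsov) tensor: T = (1-2p)/(p^2*(1-p)^2).
p = 0.94, 1-2p = -0.88, p^2 = 0.8836, (1-p)^2 = 0.0036.
T = -0.88/(0.8836 * 0.0036) = -276.646044.
In the p-coordinate, Gamma^(alpha) = Gamma^(0) - (alpha/2)*T with Gamma^(0) = (1/2)*g'(p) = -T/2,
so Gamma^(alpha) = -((1+alpha)/2)*T.
alpha = 0, -(1+alpha)/2 = -0.5.
Gamma = -0.5 * -276.646044 = 138.3230

138.3230


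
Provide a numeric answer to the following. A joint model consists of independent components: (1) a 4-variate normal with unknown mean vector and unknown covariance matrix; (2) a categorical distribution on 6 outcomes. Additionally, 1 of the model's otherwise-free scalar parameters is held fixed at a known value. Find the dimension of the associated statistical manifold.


The dimension of a statistical manifold equals the number of free
(independent) real parameters of the model. For a product of independent
blocks the parameter counts add.
- 4-variate normal: 4 (mean) + 4*5/2 = 10 (symmetric covariance) = 14.
- categorical on 6 outcomes (probabilities sum to 1): 6-1 = 5.
Total = 14 + 5 = 19.
1 parameter(s) fixed at known values: 19 - 1 = 18.
Dimension = 18

18


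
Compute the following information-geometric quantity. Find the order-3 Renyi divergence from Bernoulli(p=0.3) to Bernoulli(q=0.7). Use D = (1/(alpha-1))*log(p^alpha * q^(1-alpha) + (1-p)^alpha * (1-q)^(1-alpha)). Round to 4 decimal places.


Renyi divergence of order alpha between Bernoulli distributions:
D = (1/(alpha-1))*log(p^alpha * q^(1-alpha) + (1-p)^alpha * (1-q)^(1-alpha)).
alpha = 3, p = 0.3, q = 0.7.
p^alpha * q^(1-alpha) = 0.3^3 * 0.7^-2 = 0.055102.
(1-p)^alpha * (1-q)^(1-alpha) = 0.7^3 * 0.3^-2 = 3.811111.
sum = 0.055102 + 3.811111 = 3.866213.
D = (1/2)*log(3.866213) = 0.6761

0.6761


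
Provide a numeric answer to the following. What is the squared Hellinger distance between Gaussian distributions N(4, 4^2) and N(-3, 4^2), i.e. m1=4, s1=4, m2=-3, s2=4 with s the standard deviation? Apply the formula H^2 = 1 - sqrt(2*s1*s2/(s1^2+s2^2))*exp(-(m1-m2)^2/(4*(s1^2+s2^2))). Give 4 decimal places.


Squared Hellinger distance for Gaussians:
H^2 = 1 - sqrt(2*s1*s2/(s1^2+s2^2)) * exp(-(m1-m2)^2/(4*(s1^2+s2^2))).
s1^2 = 16, s2^2 = 16, s1^2+s2^2 = 32.
sqrt(2*4*4/(32)) = 1.0.
(m1-m2)^2 = (7)^2 = 49.
exp(-49/(4*32)) = exp(-0.382812) = 0.681941.
H^2 = 1 - 1.0*0.681941 = 0.3181

0.3181


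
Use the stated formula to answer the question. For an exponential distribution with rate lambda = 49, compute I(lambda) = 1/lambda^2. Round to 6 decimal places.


Fisher information for exponential: I(lambda) = 1/lambda^2.
lambda = 49, lambda^2 = 2401.
I = 1/2401 = 0.000416

0.000416


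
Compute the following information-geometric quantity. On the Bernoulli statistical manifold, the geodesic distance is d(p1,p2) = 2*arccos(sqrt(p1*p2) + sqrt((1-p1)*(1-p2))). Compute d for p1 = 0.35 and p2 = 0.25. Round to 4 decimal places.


Geodesic distance on Bernoulli manifold:
d(p1,p2) = 2*arccos(sqrt(p1*p2) + sqrt((1-p1)*(1-p2))).
sqrt(p1*p2) = sqrt(0.35*0.25) = 0.295804.
sqrt((1-p1)*(1-p2)) = sqrt(0.65*0.75) = 0.698212.
arg = 0.295804 + 0.698212 = 0.994016.
d = 2*arccos(0.994016) = 0.2189

0.2189


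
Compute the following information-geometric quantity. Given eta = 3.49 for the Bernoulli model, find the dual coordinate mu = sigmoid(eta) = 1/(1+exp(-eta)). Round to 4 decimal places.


Dual coordinate (expectation parameter) for Bernoulli:
mu = 1/(1+exp(-eta)).
eta = 3.49.
exp(-eta) = exp(-3.49) = 0.030501.
mu = 1/(1+0.030501) = 0.9704

0.9704


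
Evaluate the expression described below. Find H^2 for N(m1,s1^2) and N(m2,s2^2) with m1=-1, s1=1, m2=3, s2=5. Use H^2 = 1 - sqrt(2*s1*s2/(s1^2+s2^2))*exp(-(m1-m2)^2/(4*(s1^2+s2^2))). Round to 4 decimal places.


Squared Hellinger distance for Gaussians:
H^2 = 1 - sqrt(2*s1*s2/(s1^2+s2^2)) * exp(-(m1-m2)^2/(4*(s1^2+s2^2))).
s1^2 = 1, s2^2 = 25, s1^2+s2^2 = 26.
sqrt(2*1*5/(26)) = 0.620174.
(m1-m2)^2 = (-4)^2 = 16.
exp(-16/(4*26)) = exp(-0.153846) = 0.857404.
H^2 = 1 - 0.620174*0.857404 = 0.4683

0.4683


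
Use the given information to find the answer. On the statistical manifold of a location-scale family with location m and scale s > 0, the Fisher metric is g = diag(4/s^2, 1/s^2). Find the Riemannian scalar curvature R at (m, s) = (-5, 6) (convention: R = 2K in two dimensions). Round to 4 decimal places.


The metric has the form g = (A dm^2 + B ds^2)/s^2 with A = 4, B = 1.
Substitute u = sqrt(A/B)*m: g = B*(du^2 + ds^2)/s^2, i.e. B times the
Poincare upper half-plane metric, which has constant Gaussian curvature -1.
Scaling a 2D metric by a constant c divides the Gaussian curvature by c,
so K = -1/B = -1/(1) = -1.0000 everywhere (the point (m, s) = (-5, 6) is irrelevant:
the curvature is constant).
Scalar curvature in dimension 2: R = 2K = -2/(1) = -2.0000.

-2.0000


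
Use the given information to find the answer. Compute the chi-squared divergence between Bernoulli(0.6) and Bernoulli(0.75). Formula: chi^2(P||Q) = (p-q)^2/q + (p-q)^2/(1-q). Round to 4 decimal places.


Chi-squared divergence between Bernoulli distributions:
chi^2 = (p-q)^2/q + (p-q)^2/(1-q).
p = 0.6, q = 0.75, p-q = -0.15.
(p-q)^2 = 0.0225.
term1 = 0.0225/0.75 = 0.03.
term2 = 0.0225/0.25 = 0.09.
chi^2 = 0.03 + 0.09 = 0.1200

0.1200


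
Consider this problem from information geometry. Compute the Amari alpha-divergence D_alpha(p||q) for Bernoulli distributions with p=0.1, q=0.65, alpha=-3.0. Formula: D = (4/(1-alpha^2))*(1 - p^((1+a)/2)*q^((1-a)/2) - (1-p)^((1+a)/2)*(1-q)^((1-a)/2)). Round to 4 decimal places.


Amari alpha-divergence:
D = (4/(1-alpha^2))*(1 - p^((1+a)/2)*q^((1-a)/2) - (1-p)^((1+a)/2)*(1-q)^((1-a)/2)).
alpha = -3.0, p = 0.1, q = 0.65.
e1 = (1+alpha)/2 = -1.0, e2 = (1-alpha)/2 = 2.0.
t1 = p^e1 * q^e2 = 0.1^-1.0 * 0.65^2.0 = 4.225.
t2 = (1-p)^e1 * (1-q)^e2 = 0.9^-1.0 * 0.35^2.0 = 0.136111.
4/(1-alpha^2) = -0.5.
D = -0.5*(1 - 4.225 - 0.136111) = 1.6806

1.6806


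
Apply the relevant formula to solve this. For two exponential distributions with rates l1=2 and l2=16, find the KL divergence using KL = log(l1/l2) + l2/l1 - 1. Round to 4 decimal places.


KL divergence for exponential family:
KL = log(l1/l2) + l2/l1 - 1.
log(2/16) = -2.079442.
16/2 = 8.0.
KL = -2.079442 + 8.0 - 1 = 4.9206

4.9206


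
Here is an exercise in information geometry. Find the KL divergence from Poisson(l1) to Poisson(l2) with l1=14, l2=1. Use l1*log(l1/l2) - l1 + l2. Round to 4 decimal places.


KL divergence for Poisson:
KL = l1*log(l1/l2) - l1 + l2.
l1 = 14, l2 = 1.
log(14/1) = 2.639057.
l1*log(l1/l2) = 14 * 2.639057 = 36.946803.
KL = 36.946803 - 14 + 1 = 23.9468

23.9468


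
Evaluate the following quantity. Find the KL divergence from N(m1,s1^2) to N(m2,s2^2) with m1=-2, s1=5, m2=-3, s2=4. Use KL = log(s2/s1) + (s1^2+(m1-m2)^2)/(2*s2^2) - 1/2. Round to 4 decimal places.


KL divergence between normal distributions:
KL = log(s2/s1) + (s1^2 + (m1-m2)^2)/(2*s2^2) - 1/2.
log(4/5) = -0.223144.
(5^2 + (-2--3)^2)/(2*4^2) = (25 + 1)/32 = 0.8125.
KL = -0.223144 + 0.8125 - 0.5 = 0.0894

0.0894


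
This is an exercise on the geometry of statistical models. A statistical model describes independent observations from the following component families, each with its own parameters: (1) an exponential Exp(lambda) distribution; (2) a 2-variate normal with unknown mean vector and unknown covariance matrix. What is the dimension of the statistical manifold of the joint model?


The dimension of a statistical manifold equals the number of free
(independent) real parameters of the model. For a product of independent
blocks the parameter counts add.
- exponential (lambda): 1.
- 2-variate normal: 2 (mean) + 2*3/2 = 3 (symmetric covariance) = 5.
Total = 1 + 5 = 6.
Dimension = 6

6


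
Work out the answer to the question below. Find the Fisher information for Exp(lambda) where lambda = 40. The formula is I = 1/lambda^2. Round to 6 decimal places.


Fisher information for exponential: I(lambda) = 1/lambda^2.
lambda = 40, lambda^2 = 1600.
I = 1/1600 = 0.000625

0.000625


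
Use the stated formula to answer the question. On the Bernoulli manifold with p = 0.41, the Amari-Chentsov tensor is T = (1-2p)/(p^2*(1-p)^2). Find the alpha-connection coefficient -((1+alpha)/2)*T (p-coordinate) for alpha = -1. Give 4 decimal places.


Skewness (Amari-Chentsov) tensor: T = (1-2p)/(p^2*(1-p)^2).
p = 0.41, 1-2p = 0.18, p^2 = 0.1681, (1-p)^2 = 0.3481.
T = 0.18/(0.1681 * 0.3481) = 3.076102.
In the p-coordinate, Gamma^(alpha) = Gamma^(0) - (alpha/2)*T with Gamma^(0) = (1/2)*g'(p) = -T/2,
so Gamma^(alpha) = -((1+alpha)/2)*T.
alpha = -1, -(1+alpha)/2 = 0.0.
Gamma = 0.0 * 3.076102 = 0.0000

0.0000


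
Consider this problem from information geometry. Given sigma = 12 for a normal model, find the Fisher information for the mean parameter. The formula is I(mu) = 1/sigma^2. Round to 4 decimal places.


The Fisher information for the mean of a normal distribution is I(mu) = 1/sigma^2.
sigma = 12, so sigma^2 = 144.
I(mu) = 1/144 = 0.0069

0.0069


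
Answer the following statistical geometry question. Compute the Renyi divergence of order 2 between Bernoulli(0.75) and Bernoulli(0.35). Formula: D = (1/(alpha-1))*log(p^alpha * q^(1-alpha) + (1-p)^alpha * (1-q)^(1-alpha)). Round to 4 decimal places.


Renyi divergence of order alpha between Bernoulli distributions:
D = (1/(alpha-1))*log(p^alpha * q^(1-alpha) + (1-p)^alpha * (1-q)^(1-alpha)).
alpha = 2, p = 0.75, q = 0.35.
p^alpha * q^(1-alpha) = 0.75^2 * 0.35^-1 = 1.607143.
(1-p)^alpha * (1-q)^(1-alpha) = 0.25^2 * 0.65^-1 = 0.096154.
sum = 1.607143 + 0.096154 = 1.703297.
D = (1/1)*log(1.703297) = 0.5326

0.5326


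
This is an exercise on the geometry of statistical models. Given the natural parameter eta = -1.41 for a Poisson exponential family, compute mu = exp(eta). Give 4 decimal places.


Expectation parameter for Poisson exponential family:
mu = exp(eta).
eta = -1.41.
mu = exp(-1.41) = 0.2441

0.2441


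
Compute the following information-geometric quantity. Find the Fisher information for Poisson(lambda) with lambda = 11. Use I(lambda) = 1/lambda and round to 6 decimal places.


Fisher information for Poisson: I(lambda) = 1/lambda.
lambda = 11.
I(lambda) = 1/11 = 0.090909

0.090909


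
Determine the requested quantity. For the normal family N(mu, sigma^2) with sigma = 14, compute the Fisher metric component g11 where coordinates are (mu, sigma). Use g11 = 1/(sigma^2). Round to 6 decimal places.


For the 2-parameter normal family, the Fisher metric has:
  g11 = 1/sigma^2, g22 = 2/sigma^2.
sigma = 14, sigma^2 = 196.
g11 = 0.005102

0.005102


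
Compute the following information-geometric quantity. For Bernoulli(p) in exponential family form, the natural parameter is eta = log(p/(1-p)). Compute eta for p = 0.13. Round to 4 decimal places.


Natural parameter for Bernoulli: eta = log(p/(1-p)).
p = 0.13, 1-p = 0.87.
p/(1-p) = 0.149425.
eta = log(0.149425) = -1.9010

-1.9010


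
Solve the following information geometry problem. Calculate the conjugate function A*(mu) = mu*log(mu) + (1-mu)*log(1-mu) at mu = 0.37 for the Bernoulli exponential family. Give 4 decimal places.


Legendre transform for Bernoulli:
A*(mu) = mu*log(mu) + (1-mu)*log(1-mu).
mu = 0.37, 1-mu = 0.63.
mu*log(mu) = 0.37*log(0.37) = -0.367873.
(1-mu)*log(1-mu) = 0.63*log(0.63) = -0.291082.
A* = -0.367873 + -0.291082 = -0.6590

-0.6590


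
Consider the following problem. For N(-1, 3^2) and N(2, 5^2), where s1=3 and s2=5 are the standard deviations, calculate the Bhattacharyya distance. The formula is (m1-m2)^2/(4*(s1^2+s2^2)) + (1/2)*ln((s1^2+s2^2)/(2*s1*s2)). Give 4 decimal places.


Bhattacharyya distance between two Gaussians:
DB = (m1-m2)^2/(4*(s1^2+s2^2)) + (1/2)*ln((s1^2+s2^2)/(2*s1*s2)).
(m1-m2)^2 = (-3)^2 = 9.
s1^2+s2^2 = 9 + 25 = 34.
term1 = 9/136 = 0.066176.
term2 = 0.5*ln(34/30.0) = 0.062582.
DB = 0.066176 + 0.062582 = 0.1288

0.1288


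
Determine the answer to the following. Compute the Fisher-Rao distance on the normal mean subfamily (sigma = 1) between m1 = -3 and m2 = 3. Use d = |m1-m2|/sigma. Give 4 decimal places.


On the fixed-variance normal subfamily, geodesic distance = |m1-m2|/sigma.
|-3 - 3| = 6.
sigma = 1.
d = 6/1 = 6.0000

6.0000


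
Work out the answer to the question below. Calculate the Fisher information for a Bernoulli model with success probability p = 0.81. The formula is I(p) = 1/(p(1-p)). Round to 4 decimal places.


For Bernoulli(p), Fisher information is I(p) = 1/(p*(1-p)).
p = 0.81, 1-p = 0.19.
p*(1-p) = 0.1539.
I(p) = 1/0.1539 = 6.4977

6.4977


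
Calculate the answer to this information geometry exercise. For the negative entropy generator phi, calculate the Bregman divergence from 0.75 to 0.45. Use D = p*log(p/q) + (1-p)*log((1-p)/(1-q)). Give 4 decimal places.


Bregman divergence with negative entropy generator:
D = p*log(p/q) + (1-p)*log((1-p)/(1-q)).
p = 0.75, q = 0.45.
p*log(p/q) = 0.75*log(0.75/0.45) = 0.383119.
(1-p)*log((1-p)/(1-q)) = 0.25*log(0.25/0.55) = -0.197114.
D = 0.383119 + -0.197114 = 0.1860

0.1860


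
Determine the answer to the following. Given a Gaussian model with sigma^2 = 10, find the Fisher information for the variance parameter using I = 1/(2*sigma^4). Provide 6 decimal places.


Fisher information for variance: I(sigma^2) = 1/(2*sigma^4).
sigma^2 = 10, so sigma^4 = 100.
I = 1/(2*100) = 1/200 = 0.005000

0.005000


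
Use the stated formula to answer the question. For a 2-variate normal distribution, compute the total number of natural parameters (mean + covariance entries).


Exponential family dimension calculation:
For 2-dim MVN: mean has 2 params, covariance has 2*3/2 = 3 unique entries.
Total dim = 2 + 3 = 5.

5


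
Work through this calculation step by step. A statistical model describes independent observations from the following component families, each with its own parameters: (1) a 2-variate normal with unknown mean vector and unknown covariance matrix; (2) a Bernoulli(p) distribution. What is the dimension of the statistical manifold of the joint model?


The dimension of a statistical manifold equals the number of free
(independent) real parameters of the model. For a product of independent
blocks the parameter counts add.
- 2-variate normal: 2 (mean) + 2*3/2 = 3 (symmetric covariance) = 5.
- Bernoulli (p): 1.
Total = 5 + 1 = 6.
Dimension = 6

6
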